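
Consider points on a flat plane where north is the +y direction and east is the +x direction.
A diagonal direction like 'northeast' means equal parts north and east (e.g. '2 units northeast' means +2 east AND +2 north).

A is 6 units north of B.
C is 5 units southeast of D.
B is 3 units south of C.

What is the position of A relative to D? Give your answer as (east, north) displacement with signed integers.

Answer: A is at (east=5, north=-2) relative to D.

Derivation:
Place D at the origin (east=0, north=0).
  C is 5 units southeast of D: delta (east=+5, north=-5); C at (east=5, north=-5).
  B is 3 units south of C: delta (east=+0, north=-3); B at (east=5, north=-8).
  A is 6 units north of B: delta (east=+0, north=+6); A at (east=5, north=-2).
Therefore A relative to D: (east=5, north=-2).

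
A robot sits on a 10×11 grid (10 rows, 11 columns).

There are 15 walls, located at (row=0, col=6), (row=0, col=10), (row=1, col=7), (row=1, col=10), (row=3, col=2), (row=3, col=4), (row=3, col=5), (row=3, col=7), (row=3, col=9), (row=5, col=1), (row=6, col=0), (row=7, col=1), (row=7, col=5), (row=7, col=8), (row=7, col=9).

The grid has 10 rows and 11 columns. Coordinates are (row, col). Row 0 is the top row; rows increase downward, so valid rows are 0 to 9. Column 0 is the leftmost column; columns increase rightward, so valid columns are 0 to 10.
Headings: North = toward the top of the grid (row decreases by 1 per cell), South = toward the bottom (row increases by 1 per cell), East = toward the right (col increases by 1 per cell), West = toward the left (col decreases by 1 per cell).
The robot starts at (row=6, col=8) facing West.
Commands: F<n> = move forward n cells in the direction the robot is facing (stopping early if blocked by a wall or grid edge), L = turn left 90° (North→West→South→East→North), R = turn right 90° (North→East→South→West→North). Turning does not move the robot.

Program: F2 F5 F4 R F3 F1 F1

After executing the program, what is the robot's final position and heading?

Start: (row=6, col=8), facing West
  F2: move forward 2, now at (row=6, col=6)
  F5: move forward 5, now at (row=6, col=1)
  F4: move forward 0/4 (blocked), now at (row=6, col=1)
  R: turn right, now facing North
  F3: move forward 0/3 (blocked), now at (row=6, col=1)
  F1: move forward 0/1 (blocked), now at (row=6, col=1)
  F1: move forward 0/1 (blocked), now at (row=6, col=1)
Final: (row=6, col=1), facing North

Answer: Final position: (row=6, col=1), facing North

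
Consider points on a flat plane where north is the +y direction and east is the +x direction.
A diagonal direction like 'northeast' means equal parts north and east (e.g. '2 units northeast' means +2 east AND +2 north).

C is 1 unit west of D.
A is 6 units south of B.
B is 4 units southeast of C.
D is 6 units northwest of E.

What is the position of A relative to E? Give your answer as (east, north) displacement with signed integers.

Place E at the origin (east=0, north=0).
  D is 6 units northwest of E: delta (east=-6, north=+6); D at (east=-6, north=6).
  C is 1 unit west of D: delta (east=-1, north=+0); C at (east=-7, north=6).
  B is 4 units southeast of C: delta (east=+4, north=-4); B at (east=-3, north=2).
  A is 6 units south of B: delta (east=+0, north=-6); A at (east=-3, north=-4).
Therefore A relative to E: (east=-3, north=-4).

Answer: A is at (east=-3, north=-4) relative to E.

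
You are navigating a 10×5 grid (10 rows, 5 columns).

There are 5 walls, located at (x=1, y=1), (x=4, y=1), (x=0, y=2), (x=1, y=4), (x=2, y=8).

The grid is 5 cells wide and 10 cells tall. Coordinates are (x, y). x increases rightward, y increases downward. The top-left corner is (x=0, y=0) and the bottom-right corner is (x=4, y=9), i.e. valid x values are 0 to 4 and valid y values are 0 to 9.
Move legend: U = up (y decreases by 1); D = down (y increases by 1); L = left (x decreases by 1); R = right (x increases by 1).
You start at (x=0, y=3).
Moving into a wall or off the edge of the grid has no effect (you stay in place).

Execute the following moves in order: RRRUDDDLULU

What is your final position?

Start: (x=0, y=3)
  R (right): (x=0, y=3) -> (x=1, y=3)
  R (right): (x=1, y=3) -> (x=2, y=3)
  R (right): (x=2, y=3) -> (x=3, y=3)
  U (up): (x=3, y=3) -> (x=3, y=2)
  D (down): (x=3, y=2) -> (x=3, y=3)
  D (down): (x=3, y=3) -> (x=3, y=4)
  D (down): (x=3, y=4) -> (x=3, y=5)
  L (left): (x=3, y=5) -> (x=2, y=5)
  U (up): (x=2, y=5) -> (x=2, y=4)
  L (left): blocked, stay at (x=2, y=4)
  U (up): (x=2, y=4) -> (x=2, y=3)
Final: (x=2, y=3)

Answer: Final position: (x=2, y=3)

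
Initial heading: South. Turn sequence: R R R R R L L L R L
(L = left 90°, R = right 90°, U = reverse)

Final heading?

Answer: Final heading: North

Derivation:
Start: South
  R (right (90° clockwise)) -> West
  R (right (90° clockwise)) -> North
  R (right (90° clockwise)) -> East
  R (right (90° clockwise)) -> South
  R (right (90° clockwise)) -> West
  L (left (90° counter-clockwise)) -> South
  L (left (90° counter-clockwise)) -> East
  L (left (90° counter-clockwise)) -> North
  R (right (90° clockwise)) -> East
  L (left (90° counter-clockwise)) -> North
Final: North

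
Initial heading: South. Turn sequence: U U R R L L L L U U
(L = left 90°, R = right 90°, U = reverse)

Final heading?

Start: South
  U (U-turn (180°)) -> North
  U (U-turn (180°)) -> South
  R (right (90° clockwise)) -> West
  R (right (90° clockwise)) -> North
  L (left (90° counter-clockwise)) -> West
  L (left (90° counter-clockwise)) -> South
  L (left (90° counter-clockwise)) -> East
  L (left (90° counter-clockwise)) -> North
  U (U-turn (180°)) -> South
  U (U-turn (180°)) -> North
Final: North

Answer: Final heading: North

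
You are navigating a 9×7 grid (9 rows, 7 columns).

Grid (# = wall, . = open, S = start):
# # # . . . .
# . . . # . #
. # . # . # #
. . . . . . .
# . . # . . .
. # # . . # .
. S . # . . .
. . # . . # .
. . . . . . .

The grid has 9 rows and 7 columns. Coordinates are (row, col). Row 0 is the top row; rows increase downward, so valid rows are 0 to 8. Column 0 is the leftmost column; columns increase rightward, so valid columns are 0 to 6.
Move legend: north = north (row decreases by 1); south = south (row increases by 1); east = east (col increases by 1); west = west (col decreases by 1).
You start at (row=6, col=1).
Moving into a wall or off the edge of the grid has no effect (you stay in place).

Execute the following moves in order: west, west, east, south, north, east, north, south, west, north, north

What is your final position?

Start: (row=6, col=1)
  west (west): (row=6, col=1) -> (row=6, col=0)
  west (west): blocked, stay at (row=6, col=0)
  east (east): (row=6, col=0) -> (row=6, col=1)
  south (south): (row=6, col=1) -> (row=7, col=1)
  north (north): (row=7, col=1) -> (row=6, col=1)
  east (east): (row=6, col=1) -> (row=6, col=2)
  north (north): blocked, stay at (row=6, col=2)
  south (south): blocked, stay at (row=6, col=2)
  west (west): (row=6, col=2) -> (row=6, col=1)
  north (north): blocked, stay at (row=6, col=1)
  north (north): blocked, stay at (row=6, col=1)
Final: (row=6, col=1)

Answer: Final position: (row=6, col=1)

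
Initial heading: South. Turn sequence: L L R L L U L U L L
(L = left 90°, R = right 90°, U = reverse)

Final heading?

Start: South
  L (left (90° counter-clockwise)) -> East
  L (left (90° counter-clockwise)) -> North
  R (right (90° clockwise)) -> East
  L (left (90° counter-clockwise)) -> North
  L (left (90° counter-clockwise)) -> West
  U (U-turn (180°)) -> East
  L (left (90° counter-clockwise)) -> North
  U (U-turn (180°)) -> South
  L (left (90° counter-clockwise)) -> East
  L (left (90° counter-clockwise)) -> North
Final: North

Answer: Final heading: North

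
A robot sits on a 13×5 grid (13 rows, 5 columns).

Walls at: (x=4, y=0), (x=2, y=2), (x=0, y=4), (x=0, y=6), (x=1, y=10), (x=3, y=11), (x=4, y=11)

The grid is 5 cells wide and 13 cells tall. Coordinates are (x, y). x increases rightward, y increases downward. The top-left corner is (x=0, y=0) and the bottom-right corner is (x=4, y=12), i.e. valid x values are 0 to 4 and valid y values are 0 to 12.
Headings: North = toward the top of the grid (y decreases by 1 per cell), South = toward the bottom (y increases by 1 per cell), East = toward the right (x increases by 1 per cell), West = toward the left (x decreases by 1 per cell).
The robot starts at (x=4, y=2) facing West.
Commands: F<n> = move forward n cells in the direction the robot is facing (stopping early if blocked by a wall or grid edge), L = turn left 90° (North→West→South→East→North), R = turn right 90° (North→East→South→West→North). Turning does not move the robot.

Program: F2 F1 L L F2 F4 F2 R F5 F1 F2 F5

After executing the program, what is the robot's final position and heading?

Answer: Final position: (x=4, y=10), facing South

Derivation:
Start: (x=4, y=2), facing West
  F2: move forward 1/2 (blocked), now at (x=3, y=2)
  F1: move forward 0/1 (blocked), now at (x=3, y=2)
  L: turn left, now facing South
  L: turn left, now facing East
  F2: move forward 1/2 (blocked), now at (x=4, y=2)
  F4: move forward 0/4 (blocked), now at (x=4, y=2)
  F2: move forward 0/2 (blocked), now at (x=4, y=2)
  R: turn right, now facing South
  F5: move forward 5, now at (x=4, y=7)
  F1: move forward 1, now at (x=4, y=8)
  F2: move forward 2, now at (x=4, y=10)
  F5: move forward 0/5 (blocked), now at (x=4, y=10)
Final: (x=4, y=10), facing South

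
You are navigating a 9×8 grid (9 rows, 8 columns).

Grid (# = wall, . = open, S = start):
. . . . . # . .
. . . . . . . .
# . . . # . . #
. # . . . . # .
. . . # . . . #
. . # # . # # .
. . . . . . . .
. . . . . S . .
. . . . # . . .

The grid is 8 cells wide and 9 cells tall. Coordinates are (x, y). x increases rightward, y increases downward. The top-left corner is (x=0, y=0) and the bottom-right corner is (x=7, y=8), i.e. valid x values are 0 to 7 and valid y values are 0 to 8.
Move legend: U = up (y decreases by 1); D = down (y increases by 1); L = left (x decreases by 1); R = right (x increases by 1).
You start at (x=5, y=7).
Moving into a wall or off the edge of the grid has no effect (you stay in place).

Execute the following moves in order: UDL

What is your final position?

Start: (x=5, y=7)
  U (up): (x=5, y=7) -> (x=5, y=6)
  D (down): (x=5, y=6) -> (x=5, y=7)
  L (left): (x=5, y=7) -> (x=4, y=7)
Final: (x=4, y=7)

Answer: Final position: (x=4, y=7)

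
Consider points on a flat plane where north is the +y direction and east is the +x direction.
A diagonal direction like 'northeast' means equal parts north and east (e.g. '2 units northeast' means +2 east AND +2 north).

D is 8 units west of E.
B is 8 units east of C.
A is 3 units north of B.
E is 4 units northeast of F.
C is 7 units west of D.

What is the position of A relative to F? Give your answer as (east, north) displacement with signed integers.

Answer: A is at (east=-3, north=7) relative to F.

Derivation:
Place F at the origin (east=0, north=0).
  E is 4 units northeast of F: delta (east=+4, north=+4); E at (east=4, north=4).
  D is 8 units west of E: delta (east=-8, north=+0); D at (east=-4, north=4).
  C is 7 units west of D: delta (east=-7, north=+0); C at (east=-11, north=4).
  B is 8 units east of C: delta (east=+8, north=+0); B at (east=-3, north=4).
  A is 3 units north of B: delta (east=+0, north=+3); A at (east=-3, north=7).
Therefore A relative to F: (east=-3, north=7).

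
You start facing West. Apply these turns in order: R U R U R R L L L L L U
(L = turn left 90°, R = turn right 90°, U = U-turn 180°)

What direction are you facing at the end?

Start: West
  R (right (90° clockwise)) -> North
  U (U-turn (180°)) -> South
  R (right (90° clockwise)) -> West
  U (U-turn (180°)) -> East
  R (right (90° clockwise)) -> South
  R (right (90° clockwise)) -> West
  L (left (90° counter-clockwise)) -> South
  L (left (90° counter-clockwise)) -> East
  L (left (90° counter-clockwise)) -> North
  L (left (90° counter-clockwise)) -> West
  L (left (90° counter-clockwise)) -> South
  U (U-turn (180°)) -> North
Final: North

Answer: Final heading: North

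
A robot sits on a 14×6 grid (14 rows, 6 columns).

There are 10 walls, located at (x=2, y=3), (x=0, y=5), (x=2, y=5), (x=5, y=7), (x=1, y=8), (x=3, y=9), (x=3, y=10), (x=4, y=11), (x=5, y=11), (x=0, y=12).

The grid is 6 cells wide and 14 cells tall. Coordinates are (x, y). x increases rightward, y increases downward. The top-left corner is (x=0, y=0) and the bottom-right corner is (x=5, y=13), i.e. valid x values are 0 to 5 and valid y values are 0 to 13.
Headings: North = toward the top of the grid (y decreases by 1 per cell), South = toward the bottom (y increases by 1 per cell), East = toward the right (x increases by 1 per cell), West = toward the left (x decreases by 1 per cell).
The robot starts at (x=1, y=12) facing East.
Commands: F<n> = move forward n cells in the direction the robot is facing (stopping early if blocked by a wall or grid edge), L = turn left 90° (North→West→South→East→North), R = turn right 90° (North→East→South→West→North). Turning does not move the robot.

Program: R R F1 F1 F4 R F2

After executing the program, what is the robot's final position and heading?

Start: (x=1, y=12), facing East
  R: turn right, now facing South
  R: turn right, now facing West
  F1: move forward 0/1 (blocked), now at (x=1, y=12)
  F1: move forward 0/1 (blocked), now at (x=1, y=12)
  F4: move forward 0/4 (blocked), now at (x=1, y=12)
  R: turn right, now facing North
  F2: move forward 2, now at (x=1, y=10)
Final: (x=1, y=10), facing North

Answer: Final position: (x=1, y=10), facing North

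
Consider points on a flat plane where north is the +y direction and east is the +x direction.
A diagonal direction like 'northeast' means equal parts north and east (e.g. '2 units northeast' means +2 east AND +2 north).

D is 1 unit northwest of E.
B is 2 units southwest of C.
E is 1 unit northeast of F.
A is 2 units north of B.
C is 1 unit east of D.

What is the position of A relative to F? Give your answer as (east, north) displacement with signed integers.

Answer: A is at (east=-1, north=2) relative to F.

Derivation:
Place F at the origin (east=0, north=0).
  E is 1 unit northeast of F: delta (east=+1, north=+1); E at (east=1, north=1).
  D is 1 unit northwest of E: delta (east=-1, north=+1); D at (east=0, north=2).
  C is 1 unit east of D: delta (east=+1, north=+0); C at (east=1, north=2).
  B is 2 units southwest of C: delta (east=-2, north=-2); B at (east=-1, north=0).
  A is 2 units north of B: delta (east=+0, north=+2); A at (east=-1, north=2).
Therefore A relative to F: (east=-1, north=2).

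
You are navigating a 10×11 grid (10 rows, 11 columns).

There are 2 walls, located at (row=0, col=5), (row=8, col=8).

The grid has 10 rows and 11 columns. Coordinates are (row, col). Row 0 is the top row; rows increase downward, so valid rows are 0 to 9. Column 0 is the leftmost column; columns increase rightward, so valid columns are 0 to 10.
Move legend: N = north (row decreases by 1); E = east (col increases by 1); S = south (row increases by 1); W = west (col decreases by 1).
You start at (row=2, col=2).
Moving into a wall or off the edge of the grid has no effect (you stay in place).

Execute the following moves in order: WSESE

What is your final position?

Answer: Final position: (row=4, col=3)

Derivation:
Start: (row=2, col=2)
  W (west): (row=2, col=2) -> (row=2, col=1)
  S (south): (row=2, col=1) -> (row=3, col=1)
  E (east): (row=3, col=1) -> (row=3, col=2)
  S (south): (row=3, col=2) -> (row=4, col=2)
  E (east): (row=4, col=2) -> (row=4, col=3)
Final: (row=4, col=3)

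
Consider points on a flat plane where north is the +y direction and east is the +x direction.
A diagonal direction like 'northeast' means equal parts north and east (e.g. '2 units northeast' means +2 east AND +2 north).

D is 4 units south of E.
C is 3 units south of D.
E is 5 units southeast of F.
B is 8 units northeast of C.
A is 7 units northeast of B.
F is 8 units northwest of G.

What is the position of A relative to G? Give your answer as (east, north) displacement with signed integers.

Answer: A is at (east=12, north=11) relative to G.

Derivation:
Place G at the origin (east=0, north=0).
  F is 8 units northwest of G: delta (east=-8, north=+8); F at (east=-8, north=8).
  E is 5 units southeast of F: delta (east=+5, north=-5); E at (east=-3, north=3).
  D is 4 units south of E: delta (east=+0, north=-4); D at (east=-3, north=-1).
  C is 3 units south of D: delta (east=+0, north=-3); C at (east=-3, north=-4).
  B is 8 units northeast of C: delta (east=+8, north=+8); B at (east=5, north=4).
  A is 7 units northeast of B: delta (east=+7, north=+7); A at (east=12, north=11).
Therefore A relative to G: (east=12, north=11).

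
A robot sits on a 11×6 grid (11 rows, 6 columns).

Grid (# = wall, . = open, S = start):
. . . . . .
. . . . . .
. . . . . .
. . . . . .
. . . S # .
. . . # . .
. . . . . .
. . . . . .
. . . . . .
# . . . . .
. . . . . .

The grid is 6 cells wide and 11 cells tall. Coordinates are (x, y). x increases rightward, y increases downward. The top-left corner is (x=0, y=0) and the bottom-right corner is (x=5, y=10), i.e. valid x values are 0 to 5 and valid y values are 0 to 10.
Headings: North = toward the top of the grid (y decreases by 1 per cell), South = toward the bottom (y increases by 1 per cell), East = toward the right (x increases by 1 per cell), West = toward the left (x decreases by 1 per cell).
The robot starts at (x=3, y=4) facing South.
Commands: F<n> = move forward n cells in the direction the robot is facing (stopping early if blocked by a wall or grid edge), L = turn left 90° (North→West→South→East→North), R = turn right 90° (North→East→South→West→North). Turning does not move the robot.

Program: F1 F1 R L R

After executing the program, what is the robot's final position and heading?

Start: (x=3, y=4), facing South
  F1: move forward 0/1 (blocked), now at (x=3, y=4)
  F1: move forward 0/1 (blocked), now at (x=3, y=4)
  R: turn right, now facing West
  L: turn left, now facing South
  R: turn right, now facing West
Final: (x=3, y=4), facing West

Answer: Final position: (x=3, y=4), facing West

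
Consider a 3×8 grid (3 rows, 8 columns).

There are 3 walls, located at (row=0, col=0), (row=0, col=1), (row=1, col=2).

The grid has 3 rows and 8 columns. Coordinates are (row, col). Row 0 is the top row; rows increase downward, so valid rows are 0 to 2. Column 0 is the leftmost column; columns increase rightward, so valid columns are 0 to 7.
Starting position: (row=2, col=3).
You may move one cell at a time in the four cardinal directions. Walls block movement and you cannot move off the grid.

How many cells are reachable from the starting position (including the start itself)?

BFS flood-fill from (row=2, col=3):
  Distance 0: (row=2, col=3)
  Distance 1: (row=1, col=3), (row=2, col=2), (row=2, col=4)
  Distance 2: (row=0, col=3), (row=1, col=4), (row=2, col=1), (row=2, col=5)
  Distance 3: (row=0, col=2), (row=0, col=4), (row=1, col=1), (row=1, col=5), (row=2, col=0), (row=2, col=6)
  Distance 4: (row=0, col=5), (row=1, col=0), (row=1, col=6), (row=2, col=7)
  Distance 5: (row=0, col=6), (row=1, col=7)
  Distance 6: (row=0, col=7)
Total reachable: 21 (grid has 21 open cells total)

Answer: Reachable cells: 21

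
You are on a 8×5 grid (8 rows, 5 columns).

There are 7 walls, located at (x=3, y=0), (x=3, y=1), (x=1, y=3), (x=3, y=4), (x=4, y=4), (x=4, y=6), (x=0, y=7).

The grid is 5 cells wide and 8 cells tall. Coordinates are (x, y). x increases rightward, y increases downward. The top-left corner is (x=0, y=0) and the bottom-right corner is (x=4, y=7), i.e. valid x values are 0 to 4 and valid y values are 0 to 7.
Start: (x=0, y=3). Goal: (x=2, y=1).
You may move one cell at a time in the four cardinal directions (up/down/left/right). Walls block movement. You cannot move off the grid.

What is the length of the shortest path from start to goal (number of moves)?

Answer: Shortest path length: 4

Derivation:
BFS from (x=0, y=3) until reaching (x=2, y=1):
  Distance 0: (x=0, y=3)
  Distance 1: (x=0, y=2), (x=0, y=4)
  Distance 2: (x=0, y=1), (x=1, y=2), (x=1, y=4), (x=0, y=5)
  Distance 3: (x=0, y=0), (x=1, y=1), (x=2, y=2), (x=2, y=4), (x=1, y=5), (x=0, y=6)
  Distance 4: (x=1, y=0), (x=2, y=1), (x=3, y=2), (x=2, y=3), (x=2, y=5), (x=1, y=6)  <- goal reached here
One shortest path (4 moves): (x=0, y=3) -> (x=0, y=2) -> (x=1, y=2) -> (x=2, y=2) -> (x=2, y=1)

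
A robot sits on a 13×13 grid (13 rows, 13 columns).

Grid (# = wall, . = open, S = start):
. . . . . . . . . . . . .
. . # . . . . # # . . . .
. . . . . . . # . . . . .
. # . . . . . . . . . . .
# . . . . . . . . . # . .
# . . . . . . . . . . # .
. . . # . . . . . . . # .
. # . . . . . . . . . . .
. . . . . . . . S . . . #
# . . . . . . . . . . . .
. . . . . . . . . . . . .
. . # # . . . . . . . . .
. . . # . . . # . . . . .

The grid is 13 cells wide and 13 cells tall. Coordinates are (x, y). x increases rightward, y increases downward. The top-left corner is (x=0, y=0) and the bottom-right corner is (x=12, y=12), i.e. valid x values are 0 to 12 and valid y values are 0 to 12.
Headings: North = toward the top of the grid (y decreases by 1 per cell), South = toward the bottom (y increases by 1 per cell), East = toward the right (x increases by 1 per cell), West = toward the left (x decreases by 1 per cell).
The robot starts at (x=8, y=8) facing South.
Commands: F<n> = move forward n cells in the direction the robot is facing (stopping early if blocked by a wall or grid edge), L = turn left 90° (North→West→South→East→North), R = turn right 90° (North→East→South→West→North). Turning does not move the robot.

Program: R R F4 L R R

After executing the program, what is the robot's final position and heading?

Start: (x=8, y=8), facing South
  R: turn right, now facing West
  R: turn right, now facing North
  F4: move forward 4, now at (x=8, y=4)
  L: turn left, now facing West
  R: turn right, now facing North
  R: turn right, now facing East
Final: (x=8, y=4), facing East

Answer: Final position: (x=8, y=4), facing East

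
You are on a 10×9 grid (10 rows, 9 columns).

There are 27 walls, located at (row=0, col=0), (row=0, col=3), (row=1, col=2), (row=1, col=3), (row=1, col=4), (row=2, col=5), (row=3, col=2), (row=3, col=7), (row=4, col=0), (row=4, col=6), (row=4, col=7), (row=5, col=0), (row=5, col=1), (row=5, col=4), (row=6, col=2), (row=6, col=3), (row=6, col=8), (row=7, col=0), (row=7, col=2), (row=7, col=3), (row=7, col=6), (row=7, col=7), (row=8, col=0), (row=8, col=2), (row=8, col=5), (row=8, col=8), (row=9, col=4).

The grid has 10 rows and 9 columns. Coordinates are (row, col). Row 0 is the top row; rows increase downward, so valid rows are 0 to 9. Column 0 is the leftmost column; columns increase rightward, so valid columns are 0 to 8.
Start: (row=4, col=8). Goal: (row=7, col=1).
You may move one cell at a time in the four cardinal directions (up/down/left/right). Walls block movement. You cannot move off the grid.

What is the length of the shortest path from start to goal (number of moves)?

BFS from (row=4, col=8) until reaching (row=7, col=1):
  Distance 0: (row=4, col=8)
  Distance 1: (row=3, col=8), (row=5, col=8)
  Distance 2: (row=2, col=8), (row=5, col=7)
  Distance 3: (row=1, col=8), (row=2, col=7), (row=5, col=6), (row=6, col=7)
  Distance 4: (row=0, col=8), (row=1, col=7), (row=2, col=6), (row=5, col=5), (row=6, col=6)
  Distance 5: (row=0, col=7), (row=1, col=6), (row=3, col=6), (row=4, col=5), (row=6, col=5)
  Distance 6: (row=0, col=6), (row=1, col=5), (row=3, col=5), (row=4, col=4), (row=6, col=4), (row=7, col=5)
  Distance 7: (row=0, col=5), (row=3, col=4), (row=4, col=3), (row=7, col=4)
  Distance 8: (row=0, col=4), (row=2, col=4), (row=3, col=3), (row=4, col=2), (row=5, col=3), (row=8, col=4)
  Distance 9: (row=2, col=3), (row=4, col=1), (row=5, col=2), (row=8, col=3)
  Distance 10: (row=2, col=2), (row=3, col=1), (row=9, col=3)
  Distance 11: (row=2, col=1), (row=3, col=0), (row=9, col=2)
  Distance 12: (row=1, col=1), (row=2, col=0), (row=9, col=1)
  Distance 13: (row=0, col=1), (row=1, col=0), (row=8, col=1), (row=9, col=0)
  Distance 14: (row=0, col=2), (row=7, col=1)  <- goal reached here
One shortest path (14 moves): (row=4, col=8) -> (row=5, col=8) -> (row=5, col=7) -> (row=5, col=6) -> (row=5, col=5) -> (row=6, col=5) -> (row=6, col=4) -> (row=7, col=4) -> (row=8, col=4) -> (row=8, col=3) -> (row=9, col=3) -> (row=9, col=2) -> (row=9, col=1) -> (row=8, col=1) -> (row=7, col=1)

Answer: Shortest path length: 14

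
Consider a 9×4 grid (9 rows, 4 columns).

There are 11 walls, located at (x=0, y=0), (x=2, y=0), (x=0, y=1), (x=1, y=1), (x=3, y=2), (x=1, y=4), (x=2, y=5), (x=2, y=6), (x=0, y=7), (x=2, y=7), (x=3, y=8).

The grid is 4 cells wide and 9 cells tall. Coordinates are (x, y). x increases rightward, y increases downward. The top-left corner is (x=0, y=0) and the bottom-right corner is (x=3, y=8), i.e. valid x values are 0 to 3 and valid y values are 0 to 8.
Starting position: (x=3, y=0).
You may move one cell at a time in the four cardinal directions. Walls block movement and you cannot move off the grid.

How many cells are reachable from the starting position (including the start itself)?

BFS flood-fill from (x=3, y=0):
  Distance 0: (x=3, y=0)
  Distance 1: (x=3, y=1)
  Distance 2: (x=2, y=1)
  Distance 3: (x=2, y=2)
  Distance 4: (x=1, y=2), (x=2, y=3)
  Distance 5: (x=0, y=2), (x=1, y=3), (x=3, y=3), (x=2, y=4)
  Distance 6: (x=0, y=3), (x=3, y=4)
  Distance 7: (x=0, y=4), (x=3, y=5)
  Distance 8: (x=0, y=5), (x=3, y=6)
  Distance 9: (x=1, y=5), (x=0, y=6), (x=3, y=7)
  Distance 10: (x=1, y=6)
  Distance 11: (x=1, y=7)
  Distance 12: (x=1, y=8)
  Distance 13: (x=0, y=8), (x=2, y=8)
Total reachable: 24 (grid has 25 open cells total)

Answer: Reachable cells: 24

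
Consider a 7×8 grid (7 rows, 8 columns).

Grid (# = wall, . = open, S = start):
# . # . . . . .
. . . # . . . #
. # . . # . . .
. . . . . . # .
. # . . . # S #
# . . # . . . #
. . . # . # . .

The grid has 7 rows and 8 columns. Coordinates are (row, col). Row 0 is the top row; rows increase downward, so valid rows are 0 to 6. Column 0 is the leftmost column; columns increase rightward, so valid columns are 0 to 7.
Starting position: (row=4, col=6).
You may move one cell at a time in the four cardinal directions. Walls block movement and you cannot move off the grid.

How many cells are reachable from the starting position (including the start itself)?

BFS flood-fill from (row=4, col=6):
  Distance 0: (row=4, col=6)
  Distance 1: (row=5, col=6)
  Distance 2: (row=5, col=5), (row=6, col=6)
  Distance 3: (row=5, col=4), (row=6, col=7)
  Distance 4: (row=4, col=4), (row=6, col=4)
  Distance 5: (row=3, col=4), (row=4, col=3)
  Distance 6: (row=3, col=3), (row=3, col=5), (row=4, col=2)
  Distance 7: (row=2, col=3), (row=2, col=5), (row=3, col=2), (row=5, col=2)
  Distance 8: (row=1, col=5), (row=2, col=2), (row=2, col=6), (row=3, col=1), (row=5, col=1), (row=6, col=2)
  Distance 9: (row=0, col=5), (row=1, col=2), (row=1, col=4), (row=1, col=6), (row=2, col=7), (row=3, col=0), (row=6, col=1)
  Distance 10: (row=0, col=4), (row=0, col=6), (row=1, col=1), (row=2, col=0), (row=3, col=7), (row=4, col=0), (row=6, col=0)
  Distance 11: (row=0, col=1), (row=0, col=3), (row=0, col=7), (row=1, col=0)
Total reachable: 41 (grid has 41 open cells total)

Answer: Reachable cells: 41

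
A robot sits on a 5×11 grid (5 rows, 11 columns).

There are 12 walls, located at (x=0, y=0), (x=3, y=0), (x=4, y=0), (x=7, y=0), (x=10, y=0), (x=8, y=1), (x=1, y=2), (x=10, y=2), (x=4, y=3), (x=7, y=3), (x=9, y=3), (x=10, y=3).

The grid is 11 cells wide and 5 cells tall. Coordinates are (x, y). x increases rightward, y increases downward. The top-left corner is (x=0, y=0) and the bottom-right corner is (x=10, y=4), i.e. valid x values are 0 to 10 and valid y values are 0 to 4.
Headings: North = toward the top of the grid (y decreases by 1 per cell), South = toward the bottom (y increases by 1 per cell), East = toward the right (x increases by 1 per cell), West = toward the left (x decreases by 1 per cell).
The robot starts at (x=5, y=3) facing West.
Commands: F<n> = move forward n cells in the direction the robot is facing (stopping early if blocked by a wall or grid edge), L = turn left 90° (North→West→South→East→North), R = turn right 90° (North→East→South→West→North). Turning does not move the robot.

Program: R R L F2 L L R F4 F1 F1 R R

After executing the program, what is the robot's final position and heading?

Answer: Final position: (x=0, y=1), facing East

Derivation:
Start: (x=5, y=3), facing West
  R: turn right, now facing North
  R: turn right, now facing East
  L: turn left, now facing North
  F2: move forward 2, now at (x=5, y=1)
  L: turn left, now facing West
  L: turn left, now facing South
  R: turn right, now facing West
  F4: move forward 4, now at (x=1, y=1)
  F1: move forward 1, now at (x=0, y=1)
  F1: move forward 0/1 (blocked), now at (x=0, y=1)
  R: turn right, now facing North
  R: turn right, now facing East
Final: (x=0, y=1), facing East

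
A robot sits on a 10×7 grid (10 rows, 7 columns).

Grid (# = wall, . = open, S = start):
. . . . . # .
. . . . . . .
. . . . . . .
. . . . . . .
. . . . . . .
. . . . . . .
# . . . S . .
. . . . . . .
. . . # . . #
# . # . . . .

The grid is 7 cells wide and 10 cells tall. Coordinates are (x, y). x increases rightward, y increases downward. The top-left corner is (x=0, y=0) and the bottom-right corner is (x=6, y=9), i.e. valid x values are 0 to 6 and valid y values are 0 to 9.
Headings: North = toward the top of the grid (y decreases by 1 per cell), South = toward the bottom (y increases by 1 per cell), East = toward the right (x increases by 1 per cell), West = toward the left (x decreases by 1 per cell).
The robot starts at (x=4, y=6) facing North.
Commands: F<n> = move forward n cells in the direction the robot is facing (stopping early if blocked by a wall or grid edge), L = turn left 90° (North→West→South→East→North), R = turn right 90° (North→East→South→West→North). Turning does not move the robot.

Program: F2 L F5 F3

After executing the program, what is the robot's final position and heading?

Answer: Final position: (x=0, y=4), facing West

Derivation:
Start: (x=4, y=6), facing North
  F2: move forward 2, now at (x=4, y=4)
  L: turn left, now facing West
  F5: move forward 4/5 (blocked), now at (x=0, y=4)
  F3: move forward 0/3 (blocked), now at (x=0, y=4)
Final: (x=0, y=4), facing West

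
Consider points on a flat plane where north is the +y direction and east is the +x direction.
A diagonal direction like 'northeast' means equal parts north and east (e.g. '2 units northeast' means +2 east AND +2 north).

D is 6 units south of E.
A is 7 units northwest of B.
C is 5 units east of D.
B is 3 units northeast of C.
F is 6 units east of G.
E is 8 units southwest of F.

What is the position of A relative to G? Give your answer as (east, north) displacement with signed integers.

Place G at the origin (east=0, north=0).
  F is 6 units east of G: delta (east=+6, north=+0); F at (east=6, north=0).
  E is 8 units southwest of F: delta (east=-8, north=-8); E at (east=-2, north=-8).
  D is 6 units south of E: delta (east=+0, north=-6); D at (east=-2, north=-14).
  C is 5 units east of D: delta (east=+5, north=+0); C at (east=3, north=-14).
  B is 3 units northeast of C: delta (east=+3, north=+3); B at (east=6, north=-11).
  A is 7 units northwest of B: delta (east=-7, north=+7); A at (east=-1, north=-4).
Therefore A relative to G: (east=-1, north=-4).

Answer: A is at (east=-1, north=-4) relative to G.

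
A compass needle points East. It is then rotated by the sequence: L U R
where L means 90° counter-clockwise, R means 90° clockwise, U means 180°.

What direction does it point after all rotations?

Start: East
  L (left (90° counter-clockwise)) -> North
  U (U-turn (180°)) -> South
  R (right (90° clockwise)) -> West
Final: West

Answer: Final heading: West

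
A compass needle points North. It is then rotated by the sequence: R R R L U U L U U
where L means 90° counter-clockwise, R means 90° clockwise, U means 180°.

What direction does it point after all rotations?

Start: North
  R (right (90° clockwise)) -> East
  R (right (90° clockwise)) -> South
  R (right (90° clockwise)) -> West
  L (left (90° counter-clockwise)) -> South
  U (U-turn (180°)) -> North
  U (U-turn (180°)) -> South
  L (left (90° counter-clockwise)) -> East
  U (U-turn (180°)) -> West
  U (U-turn (180°)) -> East
Final: East

Answer: Final heading: East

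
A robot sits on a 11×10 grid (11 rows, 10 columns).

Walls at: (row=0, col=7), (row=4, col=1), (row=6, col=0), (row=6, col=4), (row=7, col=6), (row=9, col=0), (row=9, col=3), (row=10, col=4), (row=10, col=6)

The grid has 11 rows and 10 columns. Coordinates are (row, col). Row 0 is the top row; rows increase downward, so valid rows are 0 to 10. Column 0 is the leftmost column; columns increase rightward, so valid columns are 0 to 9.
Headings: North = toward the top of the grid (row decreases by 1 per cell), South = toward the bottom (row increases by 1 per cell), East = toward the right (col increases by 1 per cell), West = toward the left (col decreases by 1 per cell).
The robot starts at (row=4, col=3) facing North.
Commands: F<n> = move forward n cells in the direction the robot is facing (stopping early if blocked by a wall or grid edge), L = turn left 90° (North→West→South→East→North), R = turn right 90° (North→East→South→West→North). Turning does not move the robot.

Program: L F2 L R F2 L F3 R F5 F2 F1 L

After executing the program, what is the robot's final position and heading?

Answer: Final position: (row=7, col=0), facing South

Derivation:
Start: (row=4, col=3), facing North
  L: turn left, now facing West
  F2: move forward 1/2 (blocked), now at (row=4, col=2)
  L: turn left, now facing South
  R: turn right, now facing West
  F2: move forward 0/2 (blocked), now at (row=4, col=2)
  L: turn left, now facing South
  F3: move forward 3, now at (row=7, col=2)
  R: turn right, now facing West
  F5: move forward 2/5 (blocked), now at (row=7, col=0)
  F2: move forward 0/2 (blocked), now at (row=7, col=0)
  F1: move forward 0/1 (blocked), now at (row=7, col=0)
  L: turn left, now facing South
Final: (row=7, col=0), facing South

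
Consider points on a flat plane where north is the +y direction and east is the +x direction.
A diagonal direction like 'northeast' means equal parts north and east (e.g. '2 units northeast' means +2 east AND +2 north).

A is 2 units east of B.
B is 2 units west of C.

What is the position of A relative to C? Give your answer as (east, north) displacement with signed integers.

Answer: A is at (east=0, north=0) relative to C.

Derivation:
Place C at the origin (east=0, north=0).
  B is 2 units west of C: delta (east=-2, north=+0); B at (east=-2, north=0).
  A is 2 units east of B: delta (east=+2, north=+0); A at (east=0, north=0).
Therefore A relative to C: (east=0, north=0).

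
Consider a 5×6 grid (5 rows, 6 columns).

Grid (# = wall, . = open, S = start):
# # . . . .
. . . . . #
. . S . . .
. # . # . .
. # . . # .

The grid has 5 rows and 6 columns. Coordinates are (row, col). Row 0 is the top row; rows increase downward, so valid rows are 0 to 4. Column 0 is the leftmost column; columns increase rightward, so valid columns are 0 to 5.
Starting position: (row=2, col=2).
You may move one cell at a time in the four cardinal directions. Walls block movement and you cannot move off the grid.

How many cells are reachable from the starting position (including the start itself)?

BFS flood-fill from (row=2, col=2):
  Distance 0: (row=2, col=2)
  Distance 1: (row=1, col=2), (row=2, col=1), (row=2, col=3), (row=3, col=2)
  Distance 2: (row=0, col=2), (row=1, col=1), (row=1, col=3), (row=2, col=0), (row=2, col=4), (row=4, col=2)
  Distance 3: (row=0, col=3), (row=1, col=0), (row=1, col=4), (row=2, col=5), (row=3, col=0), (row=3, col=4), (row=4, col=3)
  Distance 4: (row=0, col=4), (row=3, col=5), (row=4, col=0)
  Distance 5: (row=0, col=5), (row=4, col=5)
Total reachable: 23 (grid has 23 open cells total)

Answer: Reachable cells: 23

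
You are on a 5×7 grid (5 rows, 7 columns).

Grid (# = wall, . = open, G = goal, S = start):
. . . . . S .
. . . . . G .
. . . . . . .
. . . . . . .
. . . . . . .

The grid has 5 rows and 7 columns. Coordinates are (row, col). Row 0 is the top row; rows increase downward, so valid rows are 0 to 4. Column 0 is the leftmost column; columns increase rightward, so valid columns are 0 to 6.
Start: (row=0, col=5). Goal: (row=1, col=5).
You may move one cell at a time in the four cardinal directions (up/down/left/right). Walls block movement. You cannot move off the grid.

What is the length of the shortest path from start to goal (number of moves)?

Answer: Shortest path length: 1

Derivation:
BFS from (row=0, col=5) until reaching (row=1, col=5):
  Distance 0: (row=0, col=5)
  Distance 1: (row=0, col=4), (row=0, col=6), (row=1, col=5)  <- goal reached here
One shortest path (1 moves): (row=0, col=5) -> (row=1, col=5)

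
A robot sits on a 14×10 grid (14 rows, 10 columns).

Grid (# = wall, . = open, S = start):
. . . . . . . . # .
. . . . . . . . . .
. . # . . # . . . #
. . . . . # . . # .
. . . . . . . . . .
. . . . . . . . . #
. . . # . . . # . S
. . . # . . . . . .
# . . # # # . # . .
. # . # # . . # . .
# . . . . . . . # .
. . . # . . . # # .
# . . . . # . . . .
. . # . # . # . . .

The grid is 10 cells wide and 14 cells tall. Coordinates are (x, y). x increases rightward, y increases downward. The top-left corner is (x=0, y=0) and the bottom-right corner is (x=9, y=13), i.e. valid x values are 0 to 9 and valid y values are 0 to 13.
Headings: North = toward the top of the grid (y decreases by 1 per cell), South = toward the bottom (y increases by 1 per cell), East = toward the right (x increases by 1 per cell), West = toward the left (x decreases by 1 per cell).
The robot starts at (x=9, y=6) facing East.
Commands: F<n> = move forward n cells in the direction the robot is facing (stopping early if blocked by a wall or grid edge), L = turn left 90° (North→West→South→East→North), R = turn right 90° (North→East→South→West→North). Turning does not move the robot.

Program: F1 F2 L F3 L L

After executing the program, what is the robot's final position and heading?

Answer: Final position: (x=9, y=6), facing South

Derivation:
Start: (x=9, y=6), facing East
  F1: move forward 0/1 (blocked), now at (x=9, y=6)
  F2: move forward 0/2 (blocked), now at (x=9, y=6)
  L: turn left, now facing North
  F3: move forward 0/3 (blocked), now at (x=9, y=6)
  L: turn left, now facing West
  L: turn left, now facing South
Final: (x=9, y=6), facing South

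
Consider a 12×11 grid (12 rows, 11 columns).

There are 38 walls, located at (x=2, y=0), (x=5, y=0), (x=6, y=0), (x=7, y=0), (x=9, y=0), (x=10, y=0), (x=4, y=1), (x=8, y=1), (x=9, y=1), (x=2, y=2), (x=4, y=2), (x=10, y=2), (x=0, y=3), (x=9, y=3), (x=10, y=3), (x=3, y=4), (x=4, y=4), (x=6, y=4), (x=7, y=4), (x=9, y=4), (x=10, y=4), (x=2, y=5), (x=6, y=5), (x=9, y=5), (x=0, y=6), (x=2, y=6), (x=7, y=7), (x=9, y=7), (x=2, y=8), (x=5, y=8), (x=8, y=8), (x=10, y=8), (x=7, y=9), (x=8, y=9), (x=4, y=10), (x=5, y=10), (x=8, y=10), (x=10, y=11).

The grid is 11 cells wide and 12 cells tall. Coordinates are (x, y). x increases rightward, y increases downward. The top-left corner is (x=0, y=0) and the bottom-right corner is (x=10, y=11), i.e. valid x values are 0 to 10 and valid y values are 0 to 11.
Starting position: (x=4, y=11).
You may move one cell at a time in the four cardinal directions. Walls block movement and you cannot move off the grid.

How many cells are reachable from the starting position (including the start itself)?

Answer: Reachable cells: 92

Derivation:
BFS flood-fill from (x=4, y=11):
  Distance 0: (x=4, y=11)
  Distance 1: (x=3, y=11), (x=5, y=11)
  Distance 2: (x=3, y=10), (x=2, y=11), (x=6, y=11)
  Distance 3: (x=3, y=9), (x=2, y=10), (x=6, y=10), (x=1, y=11), (x=7, y=11)
  Distance 4: (x=3, y=8), (x=2, y=9), (x=4, y=9), (x=6, y=9), (x=1, y=10), (x=7, y=10), (x=0, y=11), (x=8, y=11)
  Distance 5: (x=3, y=7), (x=4, y=8), (x=6, y=8), (x=1, y=9), (x=5, y=9), (x=0, y=10), (x=9, y=11)
  Distance 6: (x=3, y=6), (x=2, y=7), (x=4, y=7), (x=6, y=7), (x=1, y=8), (x=7, y=8), (x=0, y=9), (x=9, y=10)
  Distance 7: (x=3, y=5), (x=4, y=6), (x=6, y=6), (x=1, y=7), (x=5, y=7), (x=0, y=8), (x=9, y=9), (x=10, y=10)
  Distance 8: (x=4, y=5), (x=1, y=6), (x=5, y=6), (x=7, y=6), (x=0, y=7), (x=9, y=8), (x=10, y=9)
  Distance 9: (x=1, y=5), (x=5, y=5), (x=7, y=5), (x=8, y=6)
  Distance 10: (x=1, y=4), (x=5, y=4), (x=0, y=5), (x=8, y=5), (x=9, y=6), (x=8, y=7)
  Distance 11: (x=1, y=3), (x=5, y=3), (x=0, y=4), (x=2, y=4), (x=8, y=4), (x=10, y=6)
  Distance 12: (x=1, y=2), (x=5, y=2), (x=2, y=3), (x=4, y=3), (x=6, y=3), (x=8, y=3), (x=10, y=5), (x=10, y=7)
  Distance 13: (x=1, y=1), (x=5, y=1), (x=0, y=2), (x=6, y=2), (x=8, y=2), (x=3, y=3), (x=7, y=3)
  Distance 14: (x=1, y=0), (x=0, y=1), (x=2, y=1), (x=6, y=1), (x=3, y=2), (x=7, y=2), (x=9, y=2)
  Distance 15: (x=0, y=0), (x=3, y=1), (x=7, y=1)
  Distance 16: (x=3, y=0)
  Distance 17: (x=4, y=0)
Total reachable: 92 (grid has 94 open cells total)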